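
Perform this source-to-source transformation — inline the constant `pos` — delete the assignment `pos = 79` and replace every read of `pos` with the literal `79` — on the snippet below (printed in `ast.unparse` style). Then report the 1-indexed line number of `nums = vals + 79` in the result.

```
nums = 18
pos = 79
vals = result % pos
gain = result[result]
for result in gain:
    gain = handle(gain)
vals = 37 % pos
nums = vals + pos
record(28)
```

Transformed code:
nums = 18
vals = result % 79
gain = result[result]
for result in gain:
    gain = handle(gain)
vals = 37 % 79
nums = vals + 79
record(28)

7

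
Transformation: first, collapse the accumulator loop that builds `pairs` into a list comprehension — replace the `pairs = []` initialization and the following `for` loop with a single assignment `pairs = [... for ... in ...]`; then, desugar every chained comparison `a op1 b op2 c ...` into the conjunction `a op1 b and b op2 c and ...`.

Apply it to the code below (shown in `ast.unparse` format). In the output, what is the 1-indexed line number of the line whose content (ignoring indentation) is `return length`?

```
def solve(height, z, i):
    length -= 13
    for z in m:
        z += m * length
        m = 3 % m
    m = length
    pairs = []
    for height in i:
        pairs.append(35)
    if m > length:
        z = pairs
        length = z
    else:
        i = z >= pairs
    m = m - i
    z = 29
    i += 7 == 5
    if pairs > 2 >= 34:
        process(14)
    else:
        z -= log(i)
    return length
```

20

Transformed code:
def solve(height, z, i):
    length -= 13
    for z in m:
        z += m * length
        m = 3 % m
    m = length
    pairs = [35 for height in i]
    if m > length:
        z = pairs
        length = z
    else:
        i = z >= pairs
    m = m - i
    z = 29
    i += 7 == 5
    if pairs > 2 and 2 >= 34:
        process(14)
    else:
        z -= log(i)
    return length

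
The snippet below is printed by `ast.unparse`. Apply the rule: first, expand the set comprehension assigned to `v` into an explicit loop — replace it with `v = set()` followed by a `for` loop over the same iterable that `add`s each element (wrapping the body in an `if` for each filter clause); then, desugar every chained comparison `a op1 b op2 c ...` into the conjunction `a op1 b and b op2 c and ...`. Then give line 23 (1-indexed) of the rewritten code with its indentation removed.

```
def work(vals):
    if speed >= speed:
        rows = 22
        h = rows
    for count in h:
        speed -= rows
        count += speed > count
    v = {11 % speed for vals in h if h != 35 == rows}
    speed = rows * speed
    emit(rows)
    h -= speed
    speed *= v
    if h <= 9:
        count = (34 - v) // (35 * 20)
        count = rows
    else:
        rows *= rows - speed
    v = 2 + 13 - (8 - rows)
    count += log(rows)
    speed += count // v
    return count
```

Transformed code:
def work(vals):
    if speed >= speed:
        rows = 22
        h = rows
    for count in h:
        speed -= rows
        count += speed > count
    v = set()
    for vals in h:
        if h != 35 and 35 == rows:
            v.add(11 % speed)
    speed = rows * speed
    emit(rows)
    h -= speed
    speed *= v
    if h <= 9:
        count = (34 - v) // (35 * 20)
        count = rows
    else:
        rows *= rows - speed
    v = 2 + 13 - (8 - rows)
    count += log(rows)
    speed += count // v
    return count

speed += count // v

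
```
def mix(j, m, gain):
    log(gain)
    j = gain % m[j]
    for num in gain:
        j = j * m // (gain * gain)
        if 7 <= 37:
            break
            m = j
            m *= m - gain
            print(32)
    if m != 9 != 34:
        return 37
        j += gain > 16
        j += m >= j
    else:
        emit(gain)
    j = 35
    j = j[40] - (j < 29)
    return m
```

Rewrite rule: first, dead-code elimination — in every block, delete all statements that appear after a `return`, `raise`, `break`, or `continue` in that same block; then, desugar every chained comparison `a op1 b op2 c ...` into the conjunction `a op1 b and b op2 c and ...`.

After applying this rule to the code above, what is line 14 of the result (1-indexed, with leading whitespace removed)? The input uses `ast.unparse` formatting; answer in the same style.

return m

Transformed code:
def mix(j, m, gain):
    log(gain)
    j = gain % m[j]
    for num in gain:
        j = j * m // (gain * gain)
        if 7 <= 37:
            break
    if m != 9 and 9 != 34:
        return 37
    else:
        emit(gain)
    j = 35
    j = j[40] - (j < 29)
    return m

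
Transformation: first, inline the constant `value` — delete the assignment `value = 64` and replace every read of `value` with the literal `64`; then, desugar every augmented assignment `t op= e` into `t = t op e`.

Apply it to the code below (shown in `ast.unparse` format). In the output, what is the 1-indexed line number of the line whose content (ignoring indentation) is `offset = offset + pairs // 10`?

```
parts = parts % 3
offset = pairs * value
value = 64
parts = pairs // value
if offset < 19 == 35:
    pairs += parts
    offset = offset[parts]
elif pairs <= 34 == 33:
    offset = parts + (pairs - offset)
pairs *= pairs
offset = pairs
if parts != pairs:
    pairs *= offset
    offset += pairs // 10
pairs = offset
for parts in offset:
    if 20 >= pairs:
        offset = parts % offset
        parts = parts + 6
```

Transformed code:
parts = parts % 3
offset = pairs * 64
parts = pairs // 64
if offset < 19 == 35:
    pairs = pairs + parts
    offset = offset[parts]
elif pairs <= 34 == 33:
    offset = parts + (pairs - offset)
pairs = pairs * pairs
offset = pairs
if parts != pairs:
    pairs = pairs * offset
    offset = offset + pairs // 10
pairs = offset
for parts in offset:
    if 20 >= pairs:
        offset = parts % offset
        parts = parts + 6

13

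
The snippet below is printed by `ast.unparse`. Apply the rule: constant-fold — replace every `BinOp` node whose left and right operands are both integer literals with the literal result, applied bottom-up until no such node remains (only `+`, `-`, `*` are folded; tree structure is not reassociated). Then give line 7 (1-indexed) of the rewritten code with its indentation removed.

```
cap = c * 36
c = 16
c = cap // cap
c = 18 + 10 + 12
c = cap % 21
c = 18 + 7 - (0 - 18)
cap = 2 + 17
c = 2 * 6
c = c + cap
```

Transformed code:
cap = c * 36
c = 16
c = cap // cap
c = 40
c = cap % 21
c = 43
cap = 19
c = 12
c = c + cap

cap = 19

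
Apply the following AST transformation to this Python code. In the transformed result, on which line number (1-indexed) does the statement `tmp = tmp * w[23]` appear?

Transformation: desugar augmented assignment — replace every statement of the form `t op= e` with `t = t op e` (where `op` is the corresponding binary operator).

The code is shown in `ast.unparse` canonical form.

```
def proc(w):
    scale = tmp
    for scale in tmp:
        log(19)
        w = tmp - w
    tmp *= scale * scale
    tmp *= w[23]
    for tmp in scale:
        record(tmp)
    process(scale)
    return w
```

Transformed code:
def proc(w):
    scale = tmp
    for scale in tmp:
        log(19)
        w = tmp - w
    tmp = tmp * (scale * scale)
    tmp = tmp * w[23]
    for tmp in scale:
        record(tmp)
    process(scale)
    return w

7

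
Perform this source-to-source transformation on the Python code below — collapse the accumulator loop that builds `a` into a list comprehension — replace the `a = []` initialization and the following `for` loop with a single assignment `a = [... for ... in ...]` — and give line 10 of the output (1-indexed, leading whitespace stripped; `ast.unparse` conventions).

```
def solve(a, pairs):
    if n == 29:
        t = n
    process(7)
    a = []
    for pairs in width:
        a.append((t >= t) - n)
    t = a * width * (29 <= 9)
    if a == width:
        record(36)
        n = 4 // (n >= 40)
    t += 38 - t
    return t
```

Transformed code:
def solve(a, pairs):
    if n == 29:
        t = n
    process(7)
    a = [(t >= t) - n for pairs in width]
    t = a * width * (29 <= 9)
    if a == width:
        record(36)
        n = 4 // (n >= 40)
    t += 38 - t
    return t

t += 38 - t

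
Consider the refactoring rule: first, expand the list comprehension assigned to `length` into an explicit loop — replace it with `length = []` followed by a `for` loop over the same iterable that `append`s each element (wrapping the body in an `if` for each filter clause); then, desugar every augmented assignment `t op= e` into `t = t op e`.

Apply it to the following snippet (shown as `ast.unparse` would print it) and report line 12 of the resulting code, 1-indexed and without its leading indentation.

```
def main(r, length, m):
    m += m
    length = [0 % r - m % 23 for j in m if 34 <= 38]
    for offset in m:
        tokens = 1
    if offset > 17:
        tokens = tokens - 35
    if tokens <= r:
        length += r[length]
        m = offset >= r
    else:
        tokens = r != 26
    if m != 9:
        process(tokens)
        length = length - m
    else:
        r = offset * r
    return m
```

Transformed code:
def main(r, length, m):
    m = m + m
    length = []
    for j in m:
        if 34 <= 38:
            length.append(0 % r - m % 23)
    for offset in m:
        tokens = 1
    if offset > 17:
        tokens = tokens - 35
    if tokens <= r:
        length = length + r[length]
        m = offset >= r
    else:
        tokens = r != 26
    if m != 9:
        process(tokens)
        length = length - m
    else:
        r = offset * r
    return m

length = length + r[length]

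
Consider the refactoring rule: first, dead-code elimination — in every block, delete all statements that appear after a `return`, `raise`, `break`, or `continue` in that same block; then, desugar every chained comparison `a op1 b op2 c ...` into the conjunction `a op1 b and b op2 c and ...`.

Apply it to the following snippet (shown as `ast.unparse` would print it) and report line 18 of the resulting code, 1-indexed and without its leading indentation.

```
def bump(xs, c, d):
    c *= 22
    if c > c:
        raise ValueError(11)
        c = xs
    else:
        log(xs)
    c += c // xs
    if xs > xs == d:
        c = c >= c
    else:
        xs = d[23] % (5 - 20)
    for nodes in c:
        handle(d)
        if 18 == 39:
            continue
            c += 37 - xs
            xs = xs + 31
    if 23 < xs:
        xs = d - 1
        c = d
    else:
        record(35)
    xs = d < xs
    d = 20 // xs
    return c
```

c = d

Transformed code:
def bump(xs, c, d):
    c *= 22
    if c > c:
        raise ValueError(11)
    else:
        log(xs)
    c += c // xs
    if xs > xs and xs == d:
        c = c >= c
    else:
        xs = d[23] % (5 - 20)
    for nodes in c:
        handle(d)
        if 18 == 39:
            continue
    if 23 < xs:
        xs = d - 1
        c = d
    else:
        record(35)
    xs = d < xs
    d = 20 // xs
    return c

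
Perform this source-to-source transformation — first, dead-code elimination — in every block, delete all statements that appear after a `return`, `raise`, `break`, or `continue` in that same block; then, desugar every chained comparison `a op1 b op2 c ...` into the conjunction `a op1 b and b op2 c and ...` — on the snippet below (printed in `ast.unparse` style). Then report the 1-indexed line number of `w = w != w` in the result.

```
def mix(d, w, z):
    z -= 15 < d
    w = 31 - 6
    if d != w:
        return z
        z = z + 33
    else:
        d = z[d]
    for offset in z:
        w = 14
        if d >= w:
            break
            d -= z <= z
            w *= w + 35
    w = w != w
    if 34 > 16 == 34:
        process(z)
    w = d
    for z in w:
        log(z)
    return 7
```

12

Transformed code:
def mix(d, w, z):
    z -= 15 < d
    w = 31 - 6
    if d != w:
        return z
    else:
        d = z[d]
    for offset in z:
        w = 14
        if d >= w:
            break
    w = w != w
    if 34 > 16 and 16 == 34:
        process(z)
    w = d
    for z in w:
        log(z)
    return 7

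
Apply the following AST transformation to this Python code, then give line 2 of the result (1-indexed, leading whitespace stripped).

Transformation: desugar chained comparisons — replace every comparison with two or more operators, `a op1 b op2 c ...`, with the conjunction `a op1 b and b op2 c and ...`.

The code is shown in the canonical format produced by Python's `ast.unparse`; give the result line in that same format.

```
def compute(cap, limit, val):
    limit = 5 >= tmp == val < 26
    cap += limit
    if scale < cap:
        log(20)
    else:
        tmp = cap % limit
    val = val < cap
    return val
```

limit = 5 >= tmp and tmp == val and (val < 26)

Transformed code:
def compute(cap, limit, val):
    limit = 5 >= tmp and tmp == val and (val < 26)
    cap += limit
    if scale < cap:
        log(20)
    else:
        tmp = cap % limit
    val = val < cap
    return val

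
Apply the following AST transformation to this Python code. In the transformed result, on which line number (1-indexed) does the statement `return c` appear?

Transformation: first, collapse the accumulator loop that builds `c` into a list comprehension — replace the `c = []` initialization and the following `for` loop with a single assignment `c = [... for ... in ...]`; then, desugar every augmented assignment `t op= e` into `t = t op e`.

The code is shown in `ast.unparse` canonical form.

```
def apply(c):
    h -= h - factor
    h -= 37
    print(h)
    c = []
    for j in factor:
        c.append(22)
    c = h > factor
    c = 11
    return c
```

8

Transformed code:
def apply(c):
    h = h - (h - factor)
    h = h - 37
    print(h)
    c = [22 for j in factor]
    c = h > factor
    c = 11
    return c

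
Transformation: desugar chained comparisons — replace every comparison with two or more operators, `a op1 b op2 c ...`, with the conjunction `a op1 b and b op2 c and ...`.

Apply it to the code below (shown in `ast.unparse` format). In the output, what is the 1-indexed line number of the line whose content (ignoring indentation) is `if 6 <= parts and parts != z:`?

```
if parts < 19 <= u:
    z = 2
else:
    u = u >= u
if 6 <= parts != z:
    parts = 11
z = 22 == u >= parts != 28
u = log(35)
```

5

Transformed code:
if parts < 19 and 19 <= u:
    z = 2
else:
    u = u >= u
if 6 <= parts and parts != z:
    parts = 11
z = 22 == u and u >= parts and (parts != 28)
u = log(35)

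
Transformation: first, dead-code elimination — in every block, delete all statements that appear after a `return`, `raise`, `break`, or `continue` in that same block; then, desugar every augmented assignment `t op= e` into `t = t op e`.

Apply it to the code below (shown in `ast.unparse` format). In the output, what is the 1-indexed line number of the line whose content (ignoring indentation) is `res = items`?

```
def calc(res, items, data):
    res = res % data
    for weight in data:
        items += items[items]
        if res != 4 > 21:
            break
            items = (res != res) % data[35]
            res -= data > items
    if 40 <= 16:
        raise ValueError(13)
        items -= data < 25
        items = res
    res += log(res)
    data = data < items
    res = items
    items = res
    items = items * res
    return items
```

11

Transformed code:
def calc(res, items, data):
    res = res % data
    for weight in data:
        items = items + items[items]
        if res != 4 > 21:
            break
    if 40 <= 16:
        raise ValueError(13)
    res = res + log(res)
    data = data < items
    res = items
    items = res
    items = items * res
    return items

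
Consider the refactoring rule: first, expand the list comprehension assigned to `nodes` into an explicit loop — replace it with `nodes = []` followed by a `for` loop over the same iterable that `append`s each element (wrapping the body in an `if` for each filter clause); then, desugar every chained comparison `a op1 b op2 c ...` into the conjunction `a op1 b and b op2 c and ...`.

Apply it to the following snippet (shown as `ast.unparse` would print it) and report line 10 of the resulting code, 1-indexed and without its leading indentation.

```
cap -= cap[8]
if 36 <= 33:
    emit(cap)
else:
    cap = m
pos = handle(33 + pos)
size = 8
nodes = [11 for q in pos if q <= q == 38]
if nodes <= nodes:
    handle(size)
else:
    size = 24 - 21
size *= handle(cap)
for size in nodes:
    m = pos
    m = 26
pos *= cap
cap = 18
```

Transformed code:
cap -= cap[8]
if 36 <= 33:
    emit(cap)
else:
    cap = m
pos = handle(33 + pos)
size = 8
nodes = []
for q in pos:
    if q <= q and q == 38:
        nodes.append(11)
if nodes <= nodes:
    handle(size)
else:
    size = 24 - 21
size *= handle(cap)
for size in nodes:
    m = pos
    m = 26
pos *= cap
cap = 18

if q <= q and q == 38:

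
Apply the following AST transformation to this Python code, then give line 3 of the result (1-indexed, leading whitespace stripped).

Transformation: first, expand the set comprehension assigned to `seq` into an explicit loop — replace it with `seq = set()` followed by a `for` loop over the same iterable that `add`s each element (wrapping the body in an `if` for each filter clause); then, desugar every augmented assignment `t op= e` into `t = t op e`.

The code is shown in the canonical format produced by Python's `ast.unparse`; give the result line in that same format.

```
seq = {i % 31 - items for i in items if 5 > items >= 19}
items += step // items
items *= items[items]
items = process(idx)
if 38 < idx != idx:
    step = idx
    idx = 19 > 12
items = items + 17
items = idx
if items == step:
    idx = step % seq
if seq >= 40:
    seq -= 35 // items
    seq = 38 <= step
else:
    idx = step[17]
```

Transformed code:
seq = set()
for i in items:
    if 5 > items >= 19:
        seq.add(i % 31 - items)
items = items + step // items
items = items * items[items]
items = process(idx)
if 38 < idx != idx:
    step = idx
    idx = 19 > 12
items = items + 17
items = idx
if items == step:
    idx = step % seq
if seq >= 40:
    seq = seq - 35 // items
    seq = 38 <= step
else:
    idx = step[17]

if 5 > items >= 19:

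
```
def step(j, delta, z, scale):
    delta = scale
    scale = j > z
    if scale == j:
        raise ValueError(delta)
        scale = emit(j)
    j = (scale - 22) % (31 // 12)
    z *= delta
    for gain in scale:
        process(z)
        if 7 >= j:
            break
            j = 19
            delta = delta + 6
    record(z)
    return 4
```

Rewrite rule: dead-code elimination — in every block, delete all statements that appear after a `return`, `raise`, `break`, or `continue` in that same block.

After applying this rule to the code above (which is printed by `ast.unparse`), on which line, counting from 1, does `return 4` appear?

Transformed code:
def step(j, delta, z, scale):
    delta = scale
    scale = j > z
    if scale == j:
        raise ValueError(delta)
    j = (scale - 22) % (31 // 12)
    z *= delta
    for gain in scale:
        process(z)
        if 7 >= j:
            break
    record(z)
    return 4

13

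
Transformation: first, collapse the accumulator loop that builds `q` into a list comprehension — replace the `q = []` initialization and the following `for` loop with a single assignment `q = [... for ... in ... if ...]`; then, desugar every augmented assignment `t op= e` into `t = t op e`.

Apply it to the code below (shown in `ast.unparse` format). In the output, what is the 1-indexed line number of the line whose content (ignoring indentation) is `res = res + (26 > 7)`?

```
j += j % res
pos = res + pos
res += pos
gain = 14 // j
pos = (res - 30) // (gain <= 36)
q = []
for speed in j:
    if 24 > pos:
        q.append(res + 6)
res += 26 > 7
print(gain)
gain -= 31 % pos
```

7

Transformed code:
j = j + j % res
pos = res + pos
res = res + pos
gain = 14 // j
pos = (res - 30) // (gain <= 36)
q = [res + 6 for speed in j if 24 > pos]
res = res + (26 > 7)
print(gain)
gain = gain - 31 % pos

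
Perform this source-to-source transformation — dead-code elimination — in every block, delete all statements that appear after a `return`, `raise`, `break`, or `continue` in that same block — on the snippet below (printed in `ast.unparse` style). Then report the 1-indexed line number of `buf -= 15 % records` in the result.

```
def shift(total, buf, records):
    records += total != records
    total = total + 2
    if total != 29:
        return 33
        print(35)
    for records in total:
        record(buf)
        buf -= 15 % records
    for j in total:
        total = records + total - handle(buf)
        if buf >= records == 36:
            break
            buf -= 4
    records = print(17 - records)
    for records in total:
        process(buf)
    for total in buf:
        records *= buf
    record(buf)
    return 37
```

Transformed code:
def shift(total, buf, records):
    records += total != records
    total = total + 2
    if total != 29:
        return 33
    for records in total:
        record(buf)
        buf -= 15 % records
    for j in total:
        total = records + total - handle(buf)
        if buf >= records == 36:
            break
    records = print(17 - records)
    for records in total:
        process(buf)
    for total in buf:
        records *= buf
    record(buf)
    return 37

8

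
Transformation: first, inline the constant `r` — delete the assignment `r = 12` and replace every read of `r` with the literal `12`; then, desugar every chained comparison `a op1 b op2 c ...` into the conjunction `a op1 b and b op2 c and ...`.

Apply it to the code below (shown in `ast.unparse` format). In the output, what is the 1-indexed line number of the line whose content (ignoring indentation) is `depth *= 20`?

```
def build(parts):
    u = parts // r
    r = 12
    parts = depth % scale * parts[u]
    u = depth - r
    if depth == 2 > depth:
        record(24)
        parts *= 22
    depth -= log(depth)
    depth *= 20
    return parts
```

9

Transformed code:
def build(parts):
    u = parts // 12
    parts = depth % scale * parts[u]
    u = depth - 12
    if depth == 2 and 2 > depth:
        record(24)
        parts *= 22
    depth -= log(depth)
    depth *= 20
    return parts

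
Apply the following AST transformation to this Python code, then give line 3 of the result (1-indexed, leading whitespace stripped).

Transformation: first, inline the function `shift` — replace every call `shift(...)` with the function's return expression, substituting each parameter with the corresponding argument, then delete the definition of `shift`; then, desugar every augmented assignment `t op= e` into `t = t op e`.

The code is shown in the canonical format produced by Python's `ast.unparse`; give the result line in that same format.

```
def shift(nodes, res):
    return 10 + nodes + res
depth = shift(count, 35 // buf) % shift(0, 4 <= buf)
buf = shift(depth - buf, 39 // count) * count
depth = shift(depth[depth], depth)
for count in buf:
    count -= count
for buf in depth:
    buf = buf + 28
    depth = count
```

Transformed code:
depth = (10 + count + 35 // buf) % (10 + 0 + (4 <= buf))
buf = (10 + (depth - buf) + 39 // count) * count
depth = 10 + depth[depth] + depth
for count in buf:
    count = count - count
for buf in depth:
    buf = buf + 28
    depth = count

depth = 10 + depth[depth] + depth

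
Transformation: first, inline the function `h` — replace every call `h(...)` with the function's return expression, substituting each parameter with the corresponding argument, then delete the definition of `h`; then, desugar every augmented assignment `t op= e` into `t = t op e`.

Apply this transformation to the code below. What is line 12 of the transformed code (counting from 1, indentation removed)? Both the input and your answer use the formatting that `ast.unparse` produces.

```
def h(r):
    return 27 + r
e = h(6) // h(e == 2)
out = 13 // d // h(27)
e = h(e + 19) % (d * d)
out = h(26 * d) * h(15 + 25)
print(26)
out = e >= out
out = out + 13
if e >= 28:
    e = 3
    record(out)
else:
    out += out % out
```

out = out + out % out

Transformed code:
e = (27 + 6) // (27 + (e == 2))
out = 13 // d // (27 + 27)
e = (27 + (e + 19)) % (d * d)
out = (27 + 26 * d) * (27 + (15 + 25))
print(26)
out = e >= out
out = out + 13
if e >= 28:
    e = 3
    record(out)
else:
    out = out + out % out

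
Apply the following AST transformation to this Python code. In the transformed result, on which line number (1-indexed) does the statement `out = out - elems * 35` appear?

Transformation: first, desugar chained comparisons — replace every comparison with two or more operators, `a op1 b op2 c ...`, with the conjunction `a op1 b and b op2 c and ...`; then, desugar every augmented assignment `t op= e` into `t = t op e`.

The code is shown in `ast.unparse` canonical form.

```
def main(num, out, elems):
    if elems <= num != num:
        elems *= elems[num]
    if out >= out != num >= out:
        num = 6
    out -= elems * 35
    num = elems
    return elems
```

Transformed code:
def main(num, out, elems):
    if elems <= num and num != num:
        elems = elems * elems[num]
    if out >= out and out != num and (num >= out):
        num = 6
    out = out - elems * 35
    num = elems
    return elems

6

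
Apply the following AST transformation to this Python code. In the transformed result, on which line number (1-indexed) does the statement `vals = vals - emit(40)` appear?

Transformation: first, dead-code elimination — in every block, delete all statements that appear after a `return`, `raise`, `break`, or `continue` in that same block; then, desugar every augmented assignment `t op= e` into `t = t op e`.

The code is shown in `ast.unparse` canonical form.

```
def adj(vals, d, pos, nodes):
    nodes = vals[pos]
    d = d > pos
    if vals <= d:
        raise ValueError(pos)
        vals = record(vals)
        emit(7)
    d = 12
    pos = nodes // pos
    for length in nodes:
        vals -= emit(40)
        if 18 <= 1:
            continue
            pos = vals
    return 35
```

9

Transformed code:
def adj(vals, d, pos, nodes):
    nodes = vals[pos]
    d = d > pos
    if vals <= d:
        raise ValueError(pos)
    d = 12
    pos = nodes // pos
    for length in nodes:
        vals = vals - emit(40)
        if 18 <= 1:
            continue
    return 35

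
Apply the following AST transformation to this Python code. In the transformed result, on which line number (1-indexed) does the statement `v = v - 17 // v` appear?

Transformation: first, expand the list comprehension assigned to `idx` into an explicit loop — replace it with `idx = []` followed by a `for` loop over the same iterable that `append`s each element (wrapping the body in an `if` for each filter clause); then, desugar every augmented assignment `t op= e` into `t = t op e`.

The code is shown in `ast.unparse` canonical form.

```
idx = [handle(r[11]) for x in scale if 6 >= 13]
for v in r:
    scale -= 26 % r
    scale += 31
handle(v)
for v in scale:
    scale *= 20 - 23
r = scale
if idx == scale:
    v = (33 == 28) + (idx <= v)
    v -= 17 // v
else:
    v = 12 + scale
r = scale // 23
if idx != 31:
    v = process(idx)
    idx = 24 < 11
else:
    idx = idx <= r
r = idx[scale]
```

Transformed code:
idx = []
for x in scale:
    if 6 >= 13:
        idx.append(handle(r[11]))
for v in r:
    scale = scale - 26 % r
    scale = scale + 31
handle(v)
for v in scale:
    scale = scale * (20 - 23)
r = scale
if idx == scale:
    v = (33 == 28) + (idx <= v)
    v = v - 17 // v
else:
    v = 12 + scale
r = scale // 23
if idx != 31:
    v = process(idx)
    idx = 24 < 11
else:
    idx = idx <= r
r = idx[scale]

14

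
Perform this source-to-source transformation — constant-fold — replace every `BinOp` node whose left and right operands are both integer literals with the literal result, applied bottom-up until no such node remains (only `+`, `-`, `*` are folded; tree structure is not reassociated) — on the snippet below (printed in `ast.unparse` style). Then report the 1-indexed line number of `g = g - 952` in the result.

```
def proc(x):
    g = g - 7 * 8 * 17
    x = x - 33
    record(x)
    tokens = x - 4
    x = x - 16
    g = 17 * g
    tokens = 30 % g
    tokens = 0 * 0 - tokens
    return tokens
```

2

Transformed code:
def proc(x):
    g = g - 952
    x = x - 33
    record(x)
    tokens = x - 4
    x = x - 16
    g = 17 * g
    tokens = 30 % g
    tokens = 0 - tokens
    return tokens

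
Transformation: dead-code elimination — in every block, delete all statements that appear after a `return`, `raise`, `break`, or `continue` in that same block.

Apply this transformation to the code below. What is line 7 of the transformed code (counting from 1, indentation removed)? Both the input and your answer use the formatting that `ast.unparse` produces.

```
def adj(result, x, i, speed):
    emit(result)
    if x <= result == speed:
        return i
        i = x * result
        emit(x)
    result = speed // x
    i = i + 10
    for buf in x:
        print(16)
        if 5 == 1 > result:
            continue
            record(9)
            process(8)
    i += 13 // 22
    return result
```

Transformed code:
def adj(result, x, i, speed):
    emit(result)
    if x <= result == speed:
        return i
    result = speed // x
    i = i + 10
    for buf in x:
        print(16)
        if 5 == 1 > result:
            continue
    i += 13 // 22
    return result

for buf in x:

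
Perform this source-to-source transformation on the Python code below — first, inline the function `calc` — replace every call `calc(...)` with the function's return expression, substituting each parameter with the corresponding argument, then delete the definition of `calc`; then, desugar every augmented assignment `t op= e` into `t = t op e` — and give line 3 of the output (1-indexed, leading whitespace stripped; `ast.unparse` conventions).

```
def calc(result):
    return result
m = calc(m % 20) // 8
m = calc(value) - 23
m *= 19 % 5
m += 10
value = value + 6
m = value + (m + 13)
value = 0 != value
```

m = m * (19 % 5)

Transformed code:
m = m % 20 // 8
m = value - 23
m = m * (19 % 5)
m = m + 10
value = value + 6
m = value + (m + 13)
value = 0 != value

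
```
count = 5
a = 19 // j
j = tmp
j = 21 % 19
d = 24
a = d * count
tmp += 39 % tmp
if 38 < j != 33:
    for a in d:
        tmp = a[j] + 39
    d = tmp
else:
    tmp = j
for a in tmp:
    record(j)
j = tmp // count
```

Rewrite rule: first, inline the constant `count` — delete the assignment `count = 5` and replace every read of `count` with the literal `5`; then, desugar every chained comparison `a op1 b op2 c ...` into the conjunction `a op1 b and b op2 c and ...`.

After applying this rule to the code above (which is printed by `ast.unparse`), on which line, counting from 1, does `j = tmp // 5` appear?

15

Transformed code:
a = 19 // j
j = tmp
j = 21 % 19
d = 24
a = d * 5
tmp += 39 % tmp
if 38 < j and j != 33:
    for a in d:
        tmp = a[j] + 39
    d = tmp
else:
    tmp = j
for a in tmp:
    record(j)
j = tmp // 5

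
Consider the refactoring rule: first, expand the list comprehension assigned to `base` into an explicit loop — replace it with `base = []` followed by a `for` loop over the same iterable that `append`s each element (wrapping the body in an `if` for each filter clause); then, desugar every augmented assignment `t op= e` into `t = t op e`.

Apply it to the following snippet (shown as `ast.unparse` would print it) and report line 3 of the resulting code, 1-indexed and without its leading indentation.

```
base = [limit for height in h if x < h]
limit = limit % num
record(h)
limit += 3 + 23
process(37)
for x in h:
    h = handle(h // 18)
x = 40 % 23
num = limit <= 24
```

if x < h:

Transformed code:
base = []
for height in h:
    if x < h:
        base.append(limit)
limit = limit % num
record(h)
limit = limit + (3 + 23)
process(37)
for x in h:
    h = handle(h // 18)
x = 40 % 23
num = limit <= 24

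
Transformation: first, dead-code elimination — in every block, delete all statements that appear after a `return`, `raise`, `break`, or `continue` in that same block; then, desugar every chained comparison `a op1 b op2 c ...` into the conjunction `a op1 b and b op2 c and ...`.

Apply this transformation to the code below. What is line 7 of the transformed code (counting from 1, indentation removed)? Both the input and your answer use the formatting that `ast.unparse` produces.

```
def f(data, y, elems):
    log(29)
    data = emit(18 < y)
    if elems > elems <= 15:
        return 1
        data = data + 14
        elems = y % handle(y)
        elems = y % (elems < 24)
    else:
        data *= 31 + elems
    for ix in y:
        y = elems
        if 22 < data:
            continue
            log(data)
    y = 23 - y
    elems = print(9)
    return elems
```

Transformed code:
def f(data, y, elems):
    log(29)
    data = emit(18 < y)
    if elems > elems and elems <= 15:
        return 1
    else:
        data *= 31 + elems
    for ix in y:
        y = elems
        if 22 < data:
            continue
    y = 23 - y
    elems = print(9)
    return elems

data *= 31 + elems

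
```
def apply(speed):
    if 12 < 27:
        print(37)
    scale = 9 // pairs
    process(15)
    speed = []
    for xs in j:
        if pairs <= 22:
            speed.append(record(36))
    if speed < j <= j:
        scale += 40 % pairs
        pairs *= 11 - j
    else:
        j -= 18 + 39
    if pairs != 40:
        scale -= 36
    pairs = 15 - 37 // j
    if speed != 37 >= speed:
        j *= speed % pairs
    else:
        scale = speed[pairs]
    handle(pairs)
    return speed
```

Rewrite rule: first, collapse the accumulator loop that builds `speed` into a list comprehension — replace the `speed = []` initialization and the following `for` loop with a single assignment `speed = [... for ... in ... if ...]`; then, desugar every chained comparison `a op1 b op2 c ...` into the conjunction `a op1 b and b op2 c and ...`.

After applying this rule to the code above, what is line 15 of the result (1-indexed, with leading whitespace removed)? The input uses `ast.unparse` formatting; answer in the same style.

if speed != 37 and 37 >= speed:

Transformed code:
def apply(speed):
    if 12 < 27:
        print(37)
    scale = 9 // pairs
    process(15)
    speed = [record(36) for xs in j if pairs <= 22]
    if speed < j and j <= j:
        scale += 40 % pairs
        pairs *= 11 - j
    else:
        j -= 18 + 39
    if pairs != 40:
        scale -= 36
    pairs = 15 - 37 // j
    if speed != 37 and 37 >= speed:
        j *= speed % pairs
    else:
        scale = speed[pairs]
    handle(pairs)
    return speed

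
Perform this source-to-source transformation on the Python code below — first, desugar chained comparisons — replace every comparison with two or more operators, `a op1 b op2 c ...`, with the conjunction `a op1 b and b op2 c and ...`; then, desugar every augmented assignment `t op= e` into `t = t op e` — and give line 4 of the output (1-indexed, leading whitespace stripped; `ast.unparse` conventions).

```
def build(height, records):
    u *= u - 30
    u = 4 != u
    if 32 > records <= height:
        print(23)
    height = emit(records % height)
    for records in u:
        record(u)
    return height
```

if 32 > records and records <= height:

Transformed code:
def build(height, records):
    u = u * (u - 30)
    u = 4 != u
    if 32 > records and records <= height:
        print(23)
    height = emit(records % height)
    for records in u:
        record(u)
    return height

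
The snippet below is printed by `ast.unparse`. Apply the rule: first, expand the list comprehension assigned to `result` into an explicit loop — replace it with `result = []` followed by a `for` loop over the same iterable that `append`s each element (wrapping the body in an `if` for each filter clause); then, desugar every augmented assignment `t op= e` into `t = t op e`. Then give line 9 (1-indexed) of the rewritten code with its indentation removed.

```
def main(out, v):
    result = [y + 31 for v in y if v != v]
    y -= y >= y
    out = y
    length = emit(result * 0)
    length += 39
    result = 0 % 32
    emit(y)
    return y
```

length = length + 39

Transformed code:
def main(out, v):
    result = []
    for v in y:
        if v != v:
            result.append(y + 31)
    y = y - (y >= y)
    out = y
    length = emit(result * 0)
    length = length + 39
    result = 0 % 32
    emit(y)
    return y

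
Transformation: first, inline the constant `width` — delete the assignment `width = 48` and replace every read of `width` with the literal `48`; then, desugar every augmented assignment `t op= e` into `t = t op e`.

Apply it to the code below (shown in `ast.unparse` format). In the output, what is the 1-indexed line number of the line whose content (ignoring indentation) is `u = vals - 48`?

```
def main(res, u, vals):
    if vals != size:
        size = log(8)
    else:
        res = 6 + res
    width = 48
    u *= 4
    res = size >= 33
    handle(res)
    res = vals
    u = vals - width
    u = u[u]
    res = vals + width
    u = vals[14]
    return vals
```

10

Transformed code:
def main(res, u, vals):
    if vals != size:
        size = log(8)
    else:
        res = 6 + res
    u = u * 4
    res = size >= 33
    handle(res)
    res = vals
    u = vals - 48
    u = u[u]
    res = vals + 48
    u = vals[14]
    return vals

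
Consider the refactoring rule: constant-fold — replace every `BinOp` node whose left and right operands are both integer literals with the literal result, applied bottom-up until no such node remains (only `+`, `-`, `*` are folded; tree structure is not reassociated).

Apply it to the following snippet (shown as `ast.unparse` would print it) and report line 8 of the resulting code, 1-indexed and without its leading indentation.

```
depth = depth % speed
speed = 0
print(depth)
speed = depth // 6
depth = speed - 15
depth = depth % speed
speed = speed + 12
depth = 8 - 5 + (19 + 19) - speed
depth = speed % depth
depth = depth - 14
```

depth = 41 - speed

Transformed code:
depth = depth % speed
speed = 0
print(depth)
speed = depth // 6
depth = speed - 15
depth = depth % speed
speed = speed + 12
depth = 41 - speed
depth = speed % depth
depth = depth - 14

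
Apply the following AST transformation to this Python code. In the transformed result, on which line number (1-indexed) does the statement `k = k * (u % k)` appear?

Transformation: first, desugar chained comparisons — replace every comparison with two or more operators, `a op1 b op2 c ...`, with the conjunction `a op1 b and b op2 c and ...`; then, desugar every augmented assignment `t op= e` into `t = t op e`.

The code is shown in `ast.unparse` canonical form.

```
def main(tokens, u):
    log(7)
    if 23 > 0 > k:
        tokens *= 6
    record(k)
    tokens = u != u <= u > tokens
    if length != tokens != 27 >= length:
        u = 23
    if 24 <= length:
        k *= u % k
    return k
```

10

Transformed code:
def main(tokens, u):
    log(7)
    if 23 > 0 and 0 > k:
        tokens = tokens * 6
    record(k)
    tokens = u != u and u <= u and (u > tokens)
    if length != tokens and tokens != 27 and (27 >= length):
        u = 23
    if 24 <= length:
        k = k * (u % k)
    return k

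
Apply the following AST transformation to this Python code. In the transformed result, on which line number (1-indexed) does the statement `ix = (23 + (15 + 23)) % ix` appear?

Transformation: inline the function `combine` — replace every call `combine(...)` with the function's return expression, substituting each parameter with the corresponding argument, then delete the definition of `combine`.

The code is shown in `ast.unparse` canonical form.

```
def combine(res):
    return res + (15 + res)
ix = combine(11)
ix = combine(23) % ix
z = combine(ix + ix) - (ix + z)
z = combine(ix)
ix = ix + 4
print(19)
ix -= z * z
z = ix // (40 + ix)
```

2

Transformed code:
ix = 11 + (15 + 11)
ix = (23 + (15 + 23)) % ix
z = ix + ix + (15 + (ix + ix)) - (ix + z)
z = ix + (15 + ix)
ix = ix + 4
print(19)
ix -= z * z
z = ix // (40 + ix)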